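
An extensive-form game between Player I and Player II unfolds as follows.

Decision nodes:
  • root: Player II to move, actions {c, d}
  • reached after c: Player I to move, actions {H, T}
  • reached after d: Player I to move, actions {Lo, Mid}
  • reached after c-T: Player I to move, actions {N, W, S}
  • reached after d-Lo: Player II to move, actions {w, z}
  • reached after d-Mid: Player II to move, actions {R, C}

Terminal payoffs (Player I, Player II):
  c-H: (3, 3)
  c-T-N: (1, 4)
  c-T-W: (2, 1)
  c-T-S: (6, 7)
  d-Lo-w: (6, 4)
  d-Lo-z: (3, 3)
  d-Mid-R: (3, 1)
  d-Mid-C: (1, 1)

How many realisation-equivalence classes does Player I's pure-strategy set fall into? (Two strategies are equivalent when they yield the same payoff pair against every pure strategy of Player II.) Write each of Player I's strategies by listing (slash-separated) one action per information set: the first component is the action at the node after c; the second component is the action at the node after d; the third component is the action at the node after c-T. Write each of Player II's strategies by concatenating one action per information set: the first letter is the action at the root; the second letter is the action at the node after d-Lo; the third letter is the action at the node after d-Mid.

8

Player I has 12 pure strategies: H/Lo/N, H/Lo/W, H/Lo/S, H/Mid/N, H/Mid/W, H/Mid/S, T/Lo/N, T/Lo/W, T/Lo/S, T/Mid/N, T/Mid/W, T/Mid/S. Columns: cwR, cwC, czR, czC, dwR, dwC, dzR, dzC.
{H/Lo/N, H/Lo/W, H/Lo/S} → row (3,3) (3,3) (3,3) (3,3) (6,4) (6,4) (3,3) (3,3)
{H/Mid/N, H/Mid/W, H/Mid/S} → row (3,3) (3,3) (3,3) (3,3) (3,1) (1,1) (3,1) (1,1)
{T/Lo/N} → row (1,4) (1,4) (1,4) (1,4) (6,4) (6,4) (3,3) (3,3)
{T/Lo/W} → row (2,1) (2,1) (2,1) (2,1) (6,4) (6,4) (3,3) (3,3)
{T/Lo/S} → row (6,7) (6,7) (6,7) (6,7) (6,4) (6,4) (3,3) (3,3)
{T/Mid/N} → row (1,4) (1,4) (1,4) (1,4) (3,1) (1,1) (3,1) (1,1)
{T/Mid/W} → row (2,1) (2,1) (2,1) (2,1) (3,1) (1,1) (3,1) (1,1)
{T/Mid/S} → row (6,7) (6,7) (6,7) (6,7) (3,1) (1,1) (3,1) (1,1)
That's 8 distinct rows out of 12 strategies.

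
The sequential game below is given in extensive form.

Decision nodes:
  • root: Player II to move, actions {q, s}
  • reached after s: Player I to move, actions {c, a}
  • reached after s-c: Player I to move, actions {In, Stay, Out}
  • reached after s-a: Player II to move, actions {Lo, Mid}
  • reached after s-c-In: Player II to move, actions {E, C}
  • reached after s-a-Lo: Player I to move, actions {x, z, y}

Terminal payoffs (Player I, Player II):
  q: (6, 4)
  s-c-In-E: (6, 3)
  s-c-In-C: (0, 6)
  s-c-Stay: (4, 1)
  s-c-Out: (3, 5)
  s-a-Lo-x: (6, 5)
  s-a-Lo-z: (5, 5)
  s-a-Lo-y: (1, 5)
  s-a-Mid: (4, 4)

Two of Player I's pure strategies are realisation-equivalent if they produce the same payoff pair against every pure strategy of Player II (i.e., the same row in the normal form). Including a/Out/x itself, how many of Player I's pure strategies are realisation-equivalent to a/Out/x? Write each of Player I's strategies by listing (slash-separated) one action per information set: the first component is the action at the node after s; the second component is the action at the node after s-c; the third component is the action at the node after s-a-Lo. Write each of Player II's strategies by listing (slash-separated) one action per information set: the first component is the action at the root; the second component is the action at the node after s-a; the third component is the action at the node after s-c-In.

3

Row for a/Out/x (columns q/Lo/E, q/Lo/C, q/Mid/E, q/Mid/C, s/Lo/E, s/Lo/C, s/Mid/E, s/Mid/C): (6,4) (6,4) (6,4) (6,4) (6,5) (6,5) (4,4) (4,4).
Under a/Out/x, Player I's choice at the node after s-c can never be reached regardless of what Player II does, so varying those choices leaves every outcome unchanged.
Holding the reachable choices fixed and varying the unreachable one freely already gives 3 equivalent strategies.
No other strategy reproduces this row, so those 3 are the full class: a/In/x, a/Stay/x, a/Out/x.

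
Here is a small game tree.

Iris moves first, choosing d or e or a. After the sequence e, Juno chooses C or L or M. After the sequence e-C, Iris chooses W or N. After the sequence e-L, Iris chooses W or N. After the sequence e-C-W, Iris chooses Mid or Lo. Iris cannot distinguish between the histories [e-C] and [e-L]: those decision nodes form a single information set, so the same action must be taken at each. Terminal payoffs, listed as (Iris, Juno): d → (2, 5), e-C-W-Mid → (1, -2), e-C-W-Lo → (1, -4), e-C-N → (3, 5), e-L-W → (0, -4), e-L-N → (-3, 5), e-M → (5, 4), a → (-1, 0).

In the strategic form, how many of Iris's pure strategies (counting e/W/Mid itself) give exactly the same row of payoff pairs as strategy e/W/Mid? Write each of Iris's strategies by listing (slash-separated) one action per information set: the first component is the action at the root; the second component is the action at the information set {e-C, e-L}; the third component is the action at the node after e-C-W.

1

Row for e/W/Mid (columns C, L, M): (1,-2) (0,-4) (5,4).
Every one of Iris's information sets is on the play path for some reply by Juno when Iris follows e/W/Mid.
Changing the action at any of them therefore changes at least one column, so only e/W/Mid itself gives this row.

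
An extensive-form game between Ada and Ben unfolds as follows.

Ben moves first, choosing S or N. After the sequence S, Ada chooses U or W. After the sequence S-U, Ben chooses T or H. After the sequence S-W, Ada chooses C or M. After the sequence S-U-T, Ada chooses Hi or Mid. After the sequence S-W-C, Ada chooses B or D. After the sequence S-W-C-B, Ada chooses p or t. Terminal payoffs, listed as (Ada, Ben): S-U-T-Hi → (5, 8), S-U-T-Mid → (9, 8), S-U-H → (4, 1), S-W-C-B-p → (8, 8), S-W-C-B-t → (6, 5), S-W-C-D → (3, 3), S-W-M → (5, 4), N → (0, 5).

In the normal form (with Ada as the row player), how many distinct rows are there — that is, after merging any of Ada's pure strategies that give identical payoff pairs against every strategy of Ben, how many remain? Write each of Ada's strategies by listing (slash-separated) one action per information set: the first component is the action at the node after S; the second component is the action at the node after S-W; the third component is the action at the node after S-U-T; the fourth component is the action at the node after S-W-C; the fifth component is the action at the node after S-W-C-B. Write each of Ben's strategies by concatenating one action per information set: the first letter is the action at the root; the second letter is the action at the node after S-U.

Ada has 32 pure strategies: U/C/Hi/B/p, U/C/Hi/B/t, U/C/Hi/D/p, U/C/Hi/D/t, U/C/Mid/B/p, U/C/Mid/B/t, U/C/Mid/D/p, U/C/Mid/D/t, U/M/Hi/B/p, U/M/Hi/B/t, U/M/Hi/D/p, U/M/Hi/D/t, U/M/Mid/B/p, U/M/Mid/B/t, U/M/Mid/D/p, U/M/Mid/D/t, W/C/Hi/B/p, W/C/Hi/B/t, W/C/Hi/D/p, W/C/Hi/D/t, W/C/Mid/B/p, W/C/Mid/B/t, W/C/Mid/D/p, W/C/Mid/D/t, W/M/Hi/B/p, W/M/Hi/B/t, W/M/Hi/D/p, W/M/Hi/D/t, W/M/Mid/B/p, W/M/Mid/B/t, W/M/Mid/D/p, W/M/Mid/D/t. Columns: ST, SH, NT, NH.
{U/C/Hi/B/p, U/C/Hi/B/t, U/C/Hi/D/p, U/C/Hi/D/t, U/M/Hi/B/p, U/M/Hi/B/t, U/M/Hi/D/p, U/M/Hi/D/t} → row (5,8) (4,1) (0,5) (0,5)
{U/C/Mid/B/p, U/C/Mid/B/t, U/C/Mid/D/p, U/C/Mid/D/t, U/M/Mid/B/p, U/M/Mid/B/t, U/M/Mid/D/p, U/M/Mid/D/t} → row (9,8) (4,1) (0,5) (0,5)
{W/C/Hi/B/p, W/C/Mid/B/p} → row (8,8) (8,8) (0,5) (0,5)
{W/C/Hi/B/t, W/C/Mid/B/t} → row (6,5) (6,5) (0,5) (0,5)
{W/C/Hi/D/p, W/C/Hi/D/t, W/C/Mid/D/p, W/C/Mid/D/t} → row (3,3) (3,3) (0,5) (0,5)
{W/M/Hi/B/p, W/M/Hi/B/t, W/M/Hi/D/p, W/M/Hi/D/t, W/M/Mid/B/p, W/M/Mid/B/t, W/M/Mid/D/p, W/M/Mid/D/t} → row (5,4) (5,4) (0,5) (0,5)
That's 6 distinct rows out of 32 strategies.

6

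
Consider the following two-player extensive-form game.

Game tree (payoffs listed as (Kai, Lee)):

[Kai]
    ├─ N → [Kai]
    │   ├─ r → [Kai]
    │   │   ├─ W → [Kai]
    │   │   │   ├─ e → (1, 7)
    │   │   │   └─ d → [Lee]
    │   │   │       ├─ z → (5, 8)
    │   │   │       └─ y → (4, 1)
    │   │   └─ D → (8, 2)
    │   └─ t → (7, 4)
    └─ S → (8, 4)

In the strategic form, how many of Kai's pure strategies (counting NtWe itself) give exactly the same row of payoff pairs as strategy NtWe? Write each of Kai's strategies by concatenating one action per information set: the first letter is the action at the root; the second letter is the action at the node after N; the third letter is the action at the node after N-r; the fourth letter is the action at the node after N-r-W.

4

Row for NtWe (columns z, y): (7,4) (7,4).
Under NtWe, Kai's choice at the node after N-r and at the node after N-r-W can never be reached regardless of what Lee does, so varying those choices leaves every outcome unchanged.
Holding the reachable choices fixed and varying the unreachable ones freely already gives 2 × 2 = 4 equivalent strategies.
No other strategy reproduces this row, so those 4 are the full class: NtWe, NtWd, NtDe, NtDd.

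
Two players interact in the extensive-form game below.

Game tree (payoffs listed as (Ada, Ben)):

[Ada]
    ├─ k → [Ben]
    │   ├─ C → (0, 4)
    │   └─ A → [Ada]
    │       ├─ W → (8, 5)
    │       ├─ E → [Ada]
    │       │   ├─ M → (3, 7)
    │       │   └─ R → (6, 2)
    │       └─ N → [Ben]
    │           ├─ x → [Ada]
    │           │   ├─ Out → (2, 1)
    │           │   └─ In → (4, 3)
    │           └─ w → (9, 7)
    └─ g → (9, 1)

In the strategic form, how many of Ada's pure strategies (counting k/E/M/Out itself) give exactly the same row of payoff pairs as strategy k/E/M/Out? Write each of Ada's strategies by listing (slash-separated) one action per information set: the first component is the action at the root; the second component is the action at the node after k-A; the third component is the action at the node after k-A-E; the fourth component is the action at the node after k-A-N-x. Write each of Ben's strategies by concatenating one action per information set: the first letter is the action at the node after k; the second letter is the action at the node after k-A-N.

2

Row for k/E/M/Out (columns Cx, Cw, Ax, Aw): (0,4) (0,4) (3,7) (3,7).
Under k/E/M/Out, Ada's choice at the node after k-A-N-x can never be reached regardless of what Ben does, so varying those choices leaves every outcome unchanged.
Holding the reachable choices fixed and varying the unreachable one freely already gives 2 equivalent strategies.
No other strategy reproduces this row, so those 2 are the full class: k/E/M/Out, k/E/M/In.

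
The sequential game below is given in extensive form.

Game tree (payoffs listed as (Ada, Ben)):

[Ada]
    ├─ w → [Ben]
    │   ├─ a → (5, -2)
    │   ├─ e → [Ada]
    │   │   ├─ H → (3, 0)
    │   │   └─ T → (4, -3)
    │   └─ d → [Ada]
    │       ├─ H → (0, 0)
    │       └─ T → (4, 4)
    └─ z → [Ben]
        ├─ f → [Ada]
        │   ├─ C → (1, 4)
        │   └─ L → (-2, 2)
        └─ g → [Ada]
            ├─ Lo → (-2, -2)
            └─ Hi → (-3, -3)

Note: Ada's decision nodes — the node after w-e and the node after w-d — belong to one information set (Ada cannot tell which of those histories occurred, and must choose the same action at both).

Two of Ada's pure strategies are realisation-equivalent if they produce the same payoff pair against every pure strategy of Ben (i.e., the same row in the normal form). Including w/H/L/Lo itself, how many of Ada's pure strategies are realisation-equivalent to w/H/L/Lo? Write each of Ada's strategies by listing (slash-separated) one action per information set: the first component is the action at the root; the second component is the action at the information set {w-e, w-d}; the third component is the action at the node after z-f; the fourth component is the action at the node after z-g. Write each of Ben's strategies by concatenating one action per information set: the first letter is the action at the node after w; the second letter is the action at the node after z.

4

Row for w/H/L/Lo (columns af, ag, ef, eg, df, dg): (5,-2) (5,-2) (3,0) (3,0) (0,0) (0,0).
Under w/H/L/Lo, Ada's choice at the node after z-f and at the node after z-g can never be reached regardless of what Ben does, so varying those choices leaves every outcome unchanged.
Holding the reachable choices fixed and varying the unreachable ones freely already gives 2 × 2 = 4 equivalent strategies.
No other strategy reproduces this row, so those 4 are the full class: w/H/C/Lo, w/H/C/Hi, w/H/L/Lo, w/H/L/Hi.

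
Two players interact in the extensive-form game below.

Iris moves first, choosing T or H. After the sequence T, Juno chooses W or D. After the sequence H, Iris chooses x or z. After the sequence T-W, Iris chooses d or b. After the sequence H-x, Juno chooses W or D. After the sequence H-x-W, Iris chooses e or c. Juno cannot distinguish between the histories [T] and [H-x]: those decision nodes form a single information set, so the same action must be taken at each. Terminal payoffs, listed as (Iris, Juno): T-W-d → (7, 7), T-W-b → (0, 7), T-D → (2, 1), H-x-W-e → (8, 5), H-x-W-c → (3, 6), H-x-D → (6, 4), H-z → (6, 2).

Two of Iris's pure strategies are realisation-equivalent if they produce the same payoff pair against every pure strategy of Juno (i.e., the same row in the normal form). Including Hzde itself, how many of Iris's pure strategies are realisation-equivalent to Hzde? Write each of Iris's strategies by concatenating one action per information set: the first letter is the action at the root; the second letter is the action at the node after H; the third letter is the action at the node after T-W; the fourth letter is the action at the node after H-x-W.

4

Row for Hzde (columns W, D): (6,2) (6,2).
Under Hzde, Iris's choice at the node after T-W and at the node after H-x-W can never be reached regardless of what Juno does, so varying those choices leaves every outcome unchanged.
Holding the reachable choices fixed and varying the unreachable ones freely already gives 2 × 2 = 4 equivalent strategies.
No other strategy reproduces this row, so those 4 are the full class: Hzde, Hzdc, Hzbe, Hzbc.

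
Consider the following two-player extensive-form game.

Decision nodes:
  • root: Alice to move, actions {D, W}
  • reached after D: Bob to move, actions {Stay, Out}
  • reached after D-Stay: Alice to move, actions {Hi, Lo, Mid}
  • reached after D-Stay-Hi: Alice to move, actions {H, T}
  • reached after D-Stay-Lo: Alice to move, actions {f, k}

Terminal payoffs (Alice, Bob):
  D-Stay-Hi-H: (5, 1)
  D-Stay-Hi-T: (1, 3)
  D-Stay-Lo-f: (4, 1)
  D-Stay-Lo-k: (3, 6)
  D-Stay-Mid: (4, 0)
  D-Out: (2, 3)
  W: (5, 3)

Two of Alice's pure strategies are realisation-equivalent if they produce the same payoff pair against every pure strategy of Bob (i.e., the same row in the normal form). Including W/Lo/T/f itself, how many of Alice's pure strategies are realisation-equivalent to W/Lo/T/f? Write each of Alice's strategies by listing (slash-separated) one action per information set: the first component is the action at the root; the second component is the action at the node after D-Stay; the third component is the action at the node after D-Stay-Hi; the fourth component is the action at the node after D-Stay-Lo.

12

Row for W/Lo/T/f (columns Stay, Out): (5,3) (5,3).
Under W/Lo/T/f, Alice's choice at the node after D-Stay and at the node after D-Stay-Hi and at the node after D-Stay-Lo can never be reached regardless of what Bob does, so varying those choices leaves every outcome unchanged.
Holding the reachable choices fixed and varying the unreachable ones freely already gives 3 × 2 × 2 = 12 equivalent strategies.
No other strategy reproduces this row, so those 12 are the full class: W/Hi/H/f, W/Hi/H/k, W/Hi/T/f, W/Hi/T/k, W/Lo/H/f, W/Lo/H/k, W/Lo/T/f, W/Lo/T/k, W/Mid/H/f, W/Mid/H/k, W/Mid/T/f, W/Mid/T/k.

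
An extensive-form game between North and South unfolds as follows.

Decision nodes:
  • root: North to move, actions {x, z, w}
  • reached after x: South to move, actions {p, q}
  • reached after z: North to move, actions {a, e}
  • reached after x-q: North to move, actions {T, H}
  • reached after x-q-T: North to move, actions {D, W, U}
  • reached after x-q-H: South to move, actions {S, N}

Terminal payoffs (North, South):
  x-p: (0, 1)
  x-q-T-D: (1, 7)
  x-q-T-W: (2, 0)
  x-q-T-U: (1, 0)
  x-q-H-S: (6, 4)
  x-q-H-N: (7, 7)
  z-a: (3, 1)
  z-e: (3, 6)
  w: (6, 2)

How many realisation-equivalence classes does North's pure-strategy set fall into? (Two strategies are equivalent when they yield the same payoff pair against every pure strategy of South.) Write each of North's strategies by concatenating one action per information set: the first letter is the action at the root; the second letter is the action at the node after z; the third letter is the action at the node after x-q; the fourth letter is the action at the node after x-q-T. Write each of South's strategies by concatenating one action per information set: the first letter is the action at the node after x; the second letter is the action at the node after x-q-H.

7

North has 36 pure strategies: xaTD, xaTW, xaTU, xaHD, xaHW, xaHU, xeTD, xeTW, xeTU, xeHD, xeHW, xeHU, zaTD, zaTW, zaTU, zaHD, zaHW, zaHU, zeTD, zeTW, zeTU, zeHD, zeHW, zeHU, waTD, waTW, waTU, waHD, waHW, waHU, weTD, weTW, weTU, weHD, weHW, weHU. Columns: pS, pN, qS, qN.
{xaTD, xeTD} → row (0,1) (0,1) (1,7) (1,7)
{xaTW, xeTW} → row (0,1) (0,1) (2,0) (2,0)
{xaTU, xeTU} → row (0,1) (0,1) (1,0) (1,0)
{xaHD, xaHW, xaHU, xeHD, xeHW, xeHU} → row (0,1) (0,1) (6,4) (7,7)
{zaTD, zaTW, zaTU, zaHD, zaHW, zaHU} → row (3,1) (3,1) (3,1) (3,1)
{zeTD, zeTW, zeTU, zeHD, zeHW, zeHU} → row (3,6) (3,6) (3,6) (3,6)
{waTD, waTW, waTU, waHD, waHW, waHU, weTD, weTW, weTU, weHD, weHW, weHU} → row (6,2) (6,2) (6,2) (6,2)
That's 7 distinct rows out of 36 strategies.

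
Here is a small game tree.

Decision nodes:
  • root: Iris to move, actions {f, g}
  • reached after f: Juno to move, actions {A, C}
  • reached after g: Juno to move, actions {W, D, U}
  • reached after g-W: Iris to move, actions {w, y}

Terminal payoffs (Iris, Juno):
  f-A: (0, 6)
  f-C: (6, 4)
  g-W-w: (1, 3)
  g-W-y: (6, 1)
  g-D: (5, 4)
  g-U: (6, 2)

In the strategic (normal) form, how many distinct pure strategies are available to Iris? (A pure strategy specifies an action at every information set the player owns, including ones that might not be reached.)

4

Iris owns the root with actions {f, g} — two choices.
Iris owns the node after g-W with actions {w, y} — two choices.
A pure strategy fixes one action at each information set independently, so the count is the product 2 × 2 = 4.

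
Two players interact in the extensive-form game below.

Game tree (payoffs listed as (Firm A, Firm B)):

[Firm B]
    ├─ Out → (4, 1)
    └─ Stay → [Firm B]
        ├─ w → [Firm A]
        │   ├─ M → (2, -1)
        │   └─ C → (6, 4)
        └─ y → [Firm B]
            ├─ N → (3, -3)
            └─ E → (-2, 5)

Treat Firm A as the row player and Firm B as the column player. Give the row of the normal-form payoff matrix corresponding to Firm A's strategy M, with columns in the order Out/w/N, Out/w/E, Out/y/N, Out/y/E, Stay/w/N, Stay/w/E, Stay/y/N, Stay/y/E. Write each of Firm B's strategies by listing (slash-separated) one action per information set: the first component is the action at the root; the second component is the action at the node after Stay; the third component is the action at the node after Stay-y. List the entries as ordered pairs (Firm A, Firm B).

(4,1) (4,1) (4,1) (4,1) (2,-1) (2,-1) (3,-3) (-2,5)

vs Out/w/N: Firm B plays Out → (4, 1)
vs Out/w/E: Firm B plays Out → (4, 1)
vs Out/y/N: Firm B plays Out → (4, 1)
vs Out/y/E: Firm B plays Out → (4, 1)
vs Stay/w/N: Firm B plays Stay → Firm B plays w at [Stay] → Firm A plays M at [Stay-w] → (2, -1)
vs Stay/w/E: Firm B plays Stay → Firm B plays w at [Stay] → Firm A plays M at [Stay-w] → (2, -1)
vs Stay/y/N: Firm B plays Stay → Firm B plays y at [Stay] → Firm B plays N at [Stay-y] → (3, -3)
vs Stay/y/E: Firm B plays Stay → Firm B plays y at [Stay] → Firm B plays E at [Stay-y] → (-2, 5)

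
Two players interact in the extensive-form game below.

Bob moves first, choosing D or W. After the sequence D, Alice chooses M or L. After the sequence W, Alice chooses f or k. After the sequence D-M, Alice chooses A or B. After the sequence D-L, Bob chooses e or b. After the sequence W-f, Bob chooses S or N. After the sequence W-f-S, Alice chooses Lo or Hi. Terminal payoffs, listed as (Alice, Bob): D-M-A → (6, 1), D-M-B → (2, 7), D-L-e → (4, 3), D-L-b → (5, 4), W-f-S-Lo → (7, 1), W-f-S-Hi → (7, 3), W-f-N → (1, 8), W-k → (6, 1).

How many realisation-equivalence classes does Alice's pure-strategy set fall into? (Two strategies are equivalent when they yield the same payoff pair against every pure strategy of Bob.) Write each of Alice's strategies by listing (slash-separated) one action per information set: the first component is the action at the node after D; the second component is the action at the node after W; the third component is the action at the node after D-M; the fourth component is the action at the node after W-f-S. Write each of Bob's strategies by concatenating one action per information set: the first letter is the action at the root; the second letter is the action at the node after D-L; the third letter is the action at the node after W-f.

9

Alice has 16 pure strategies: M/f/A/Lo, M/f/A/Hi, M/f/B/Lo, M/f/B/Hi, M/k/A/Lo, M/k/A/Hi, M/k/B/Lo, M/k/B/Hi, L/f/A/Lo, L/f/A/Hi, L/f/B/Lo, L/f/B/Hi, L/k/A/Lo, L/k/A/Hi, L/k/B/Lo, L/k/B/Hi. Columns: DeS, DeN, DbS, DbN, WeS, WeN, WbS, WbN.
{M/f/A/Lo} → row (6,1) (6,1) (6,1) (6,1) (7,1) (1,8) (7,1) (1,8)
{M/f/A/Hi} → row (6,1) (6,1) (6,1) (6,1) (7,3) (1,8) (7,3) (1,8)
{M/f/B/Lo} → row (2,7) (2,7) (2,7) (2,7) (7,1) (1,8) (7,1) (1,8)
{M/f/B/Hi} → row (2,7) (2,7) (2,7) (2,7) (7,3) (1,8) (7,3) (1,8)
{M/k/A/Lo, M/k/A/Hi} → row (6,1) (6,1) (6,1) (6,1) (6,1) (6,1) (6,1) (6,1)
{M/k/B/Lo, M/k/B/Hi} → row (2,7) (2,7) (2,7) (2,7) (6,1) (6,1) (6,1) (6,1)
{L/f/A/Lo, L/f/B/Lo} → row (4,3) (4,3) (5,4) (5,4) (7,1) (1,8) (7,1) (1,8)
{L/f/A/Hi, L/f/B/Hi} → row (4,3) (4,3) (5,4) (5,4) (7,3) (1,8) (7,3) (1,8)
{L/k/A/Lo, L/k/A/Hi, L/k/B/Lo, L/k/B/Hi} → row (4,3) (4,3) (5,4) (5,4) (6,1) (6,1) (6,1) (6,1)
That's 9 distinct rows out of 16 strategies.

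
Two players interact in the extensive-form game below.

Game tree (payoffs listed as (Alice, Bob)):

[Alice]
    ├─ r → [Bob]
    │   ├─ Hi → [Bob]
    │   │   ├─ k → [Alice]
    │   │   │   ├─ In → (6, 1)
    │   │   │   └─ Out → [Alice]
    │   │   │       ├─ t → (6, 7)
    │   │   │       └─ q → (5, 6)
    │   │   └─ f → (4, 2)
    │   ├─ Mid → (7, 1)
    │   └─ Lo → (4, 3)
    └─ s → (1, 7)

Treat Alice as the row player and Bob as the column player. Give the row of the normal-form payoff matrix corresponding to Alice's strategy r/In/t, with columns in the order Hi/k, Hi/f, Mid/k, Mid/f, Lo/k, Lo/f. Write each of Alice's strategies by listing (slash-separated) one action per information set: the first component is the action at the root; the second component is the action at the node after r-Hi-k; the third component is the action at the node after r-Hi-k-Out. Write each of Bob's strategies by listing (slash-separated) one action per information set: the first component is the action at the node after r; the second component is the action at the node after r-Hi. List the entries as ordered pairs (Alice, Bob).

vs Hi/k: Alice plays r → Bob plays Hi at [r] → Bob plays k at [r-Hi] → Alice plays In at [r-Hi-k] → (6, 1)
vs Hi/f: Alice plays r → Bob plays Hi at [r] → Bob plays f at [r-Hi] → (4, 2)
vs Mid/k: Alice plays r → Bob plays Mid at [r] → (7, 1)
vs Mid/f: Alice plays r → Bob plays Mid at [r] → (7, 1)
vs Lo/k: Alice plays r → Bob plays Lo at [r] → (4, 3)
vs Lo/f: Alice plays r → Bob plays Lo at [r] → (4, 3)

(6,1) (4,2) (7,1) (7,1) (4,3) (4,3)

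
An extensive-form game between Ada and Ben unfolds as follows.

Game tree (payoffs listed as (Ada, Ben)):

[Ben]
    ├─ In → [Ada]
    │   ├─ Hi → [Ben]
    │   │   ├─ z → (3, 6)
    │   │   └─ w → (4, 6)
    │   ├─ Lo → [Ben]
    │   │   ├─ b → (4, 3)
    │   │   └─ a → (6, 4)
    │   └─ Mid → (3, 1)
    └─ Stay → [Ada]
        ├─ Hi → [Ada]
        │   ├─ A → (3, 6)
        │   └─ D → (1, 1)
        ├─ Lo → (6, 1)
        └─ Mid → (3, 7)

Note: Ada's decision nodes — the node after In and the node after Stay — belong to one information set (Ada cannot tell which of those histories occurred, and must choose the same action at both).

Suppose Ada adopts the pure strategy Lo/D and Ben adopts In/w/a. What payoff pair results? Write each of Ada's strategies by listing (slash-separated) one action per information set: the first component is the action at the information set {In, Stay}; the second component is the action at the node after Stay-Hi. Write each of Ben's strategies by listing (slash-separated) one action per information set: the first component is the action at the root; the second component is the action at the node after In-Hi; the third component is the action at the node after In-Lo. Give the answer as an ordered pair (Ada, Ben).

(6, 4)

Trace the play path from the root:
  Ben plays In
  Ada plays Lo at [In]
  Ben plays a at [In-Lo]
→ terminal payoff (6, 4).
(Ada's choice at the node after Stay-Hi is never reached on this path, so it doesn't affect the outcome.)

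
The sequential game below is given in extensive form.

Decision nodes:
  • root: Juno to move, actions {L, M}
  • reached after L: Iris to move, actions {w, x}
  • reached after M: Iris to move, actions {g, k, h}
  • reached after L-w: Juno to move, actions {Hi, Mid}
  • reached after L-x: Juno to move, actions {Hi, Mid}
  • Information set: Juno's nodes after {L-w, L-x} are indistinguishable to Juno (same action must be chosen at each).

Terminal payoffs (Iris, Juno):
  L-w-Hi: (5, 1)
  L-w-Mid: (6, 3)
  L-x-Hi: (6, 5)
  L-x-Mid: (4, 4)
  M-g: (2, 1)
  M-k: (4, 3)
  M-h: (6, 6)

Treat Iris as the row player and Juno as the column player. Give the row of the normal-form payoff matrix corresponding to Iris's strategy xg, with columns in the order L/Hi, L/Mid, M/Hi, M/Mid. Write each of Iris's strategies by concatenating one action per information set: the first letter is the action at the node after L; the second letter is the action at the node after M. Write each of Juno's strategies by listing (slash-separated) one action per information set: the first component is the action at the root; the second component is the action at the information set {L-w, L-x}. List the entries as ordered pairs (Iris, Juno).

(6,5) (4,4) (2,1) (2,1)

vs L/Hi: Juno plays L → Iris plays x at [L] → Juno plays Hi at [L-x] → (6, 5)
vs L/Mid: Juno plays L → Iris plays x at [L] → Juno plays Mid at [L-x] → (4, 4)
vs M/Hi: Juno plays M → Iris plays g at [M] → (2, 1)
vs M/Mid: Juno plays M → Iris plays g at [M] → (2, 1)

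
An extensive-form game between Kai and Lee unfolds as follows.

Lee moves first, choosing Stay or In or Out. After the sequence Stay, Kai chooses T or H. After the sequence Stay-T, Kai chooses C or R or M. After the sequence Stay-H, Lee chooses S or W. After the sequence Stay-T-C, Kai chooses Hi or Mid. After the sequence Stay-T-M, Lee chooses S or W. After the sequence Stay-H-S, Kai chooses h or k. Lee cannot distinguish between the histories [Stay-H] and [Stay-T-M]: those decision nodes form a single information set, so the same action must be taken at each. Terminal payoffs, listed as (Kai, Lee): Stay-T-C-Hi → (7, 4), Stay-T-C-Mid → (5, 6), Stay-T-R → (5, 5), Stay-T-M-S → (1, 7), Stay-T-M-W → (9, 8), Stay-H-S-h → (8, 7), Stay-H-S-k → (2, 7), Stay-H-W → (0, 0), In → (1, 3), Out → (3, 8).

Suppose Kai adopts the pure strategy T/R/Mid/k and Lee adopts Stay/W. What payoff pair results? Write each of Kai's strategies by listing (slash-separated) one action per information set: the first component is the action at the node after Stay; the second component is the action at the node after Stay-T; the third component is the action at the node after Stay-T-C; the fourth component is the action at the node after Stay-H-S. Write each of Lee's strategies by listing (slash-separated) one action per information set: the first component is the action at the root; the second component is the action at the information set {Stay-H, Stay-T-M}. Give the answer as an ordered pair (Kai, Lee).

Trace the play path from the root:
  Lee plays Stay
  Kai plays T at [Stay]
  Kai plays R at [Stay-T]
→ terminal payoff (5, 5).
(Kai's choice at the node after Stay-T-C is never reached on this path, so it doesn't affect the outcome.)

(5, 5)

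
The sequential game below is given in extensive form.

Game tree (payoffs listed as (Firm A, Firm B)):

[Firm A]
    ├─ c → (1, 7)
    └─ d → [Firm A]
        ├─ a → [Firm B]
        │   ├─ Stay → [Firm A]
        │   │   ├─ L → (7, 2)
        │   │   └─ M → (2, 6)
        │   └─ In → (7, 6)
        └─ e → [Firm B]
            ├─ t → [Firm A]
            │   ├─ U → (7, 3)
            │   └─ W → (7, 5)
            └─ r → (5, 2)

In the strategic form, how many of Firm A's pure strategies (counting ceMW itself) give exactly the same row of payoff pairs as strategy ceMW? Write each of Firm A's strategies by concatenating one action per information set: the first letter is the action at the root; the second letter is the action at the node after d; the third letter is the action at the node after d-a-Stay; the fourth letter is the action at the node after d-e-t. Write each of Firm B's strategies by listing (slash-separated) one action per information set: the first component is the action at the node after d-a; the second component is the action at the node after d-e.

Row for ceMW (columns Stay/t, Stay/r, In/t, In/r): (1,7) (1,7) (1,7) (1,7).
Under ceMW, Firm A's choice at the node after d and at the node after d-a-Stay and at the node after d-e-t can never be reached regardless of what Firm B does, so varying those choices leaves every outcome unchanged.
Holding the reachable choices fixed and varying the unreachable ones freely already gives 2 × 2 × 2 = 8 equivalent strategies.
No other strategy reproduces this row, so those 8 are the full class: caLU, caLW, caMU, caMW, ceLU, ceLW, ceMU, ceMW.

8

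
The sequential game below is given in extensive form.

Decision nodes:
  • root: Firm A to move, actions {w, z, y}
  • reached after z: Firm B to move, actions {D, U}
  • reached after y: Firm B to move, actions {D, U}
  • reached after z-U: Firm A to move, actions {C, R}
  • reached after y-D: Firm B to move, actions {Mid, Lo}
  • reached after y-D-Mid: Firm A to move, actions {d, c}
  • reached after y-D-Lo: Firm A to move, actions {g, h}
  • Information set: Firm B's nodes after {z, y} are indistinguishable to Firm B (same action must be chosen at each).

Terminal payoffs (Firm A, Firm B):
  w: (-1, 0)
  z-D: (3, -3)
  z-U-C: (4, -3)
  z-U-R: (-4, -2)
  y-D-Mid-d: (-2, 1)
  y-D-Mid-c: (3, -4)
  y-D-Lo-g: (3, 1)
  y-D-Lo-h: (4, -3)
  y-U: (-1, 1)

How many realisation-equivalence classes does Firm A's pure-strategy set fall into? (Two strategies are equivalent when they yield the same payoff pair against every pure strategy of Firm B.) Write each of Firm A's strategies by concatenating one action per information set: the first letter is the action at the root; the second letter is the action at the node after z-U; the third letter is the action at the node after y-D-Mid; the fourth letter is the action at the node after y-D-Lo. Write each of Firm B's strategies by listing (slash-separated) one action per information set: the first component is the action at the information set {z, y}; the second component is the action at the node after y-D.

Firm A has 24 pure strategies: wCdg, wCdh, wCcg, wCch, wRdg, wRdh, wRcg, wRch, zCdg, zCdh, zCcg, zCch, zRdg, zRdh, zRcg, zRch, yCdg, yCdh, yCcg, yCch, yRdg, yRdh, yRcg, yRch. Columns: D/Mid, D/Lo, U/Mid, U/Lo.
{wCdg, wCdh, wCcg, wCch, wRdg, wRdh, wRcg, wRch} → row (-1,0) (-1,0) (-1,0) (-1,0)
{zCdg, zCdh, zCcg, zCch} → row (3,-3) (3,-3) (4,-3) (4,-3)
{zRdg, zRdh, zRcg, zRch} → row (3,-3) (3,-3) (-4,-2) (-4,-2)
{yCdg, yRdg} → row (-2,1) (3,1) (-1,1) (-1,1)
{yCdh, yRdh} → row (-2,1) (4,-3) (-1,1) (-1,1)
{yCcg, yRcg} → row (3,-4) (3,1) (-1,1) (-1,1)
{yCch, yRch} → row (3,-4) (4,-3) (-1,1) (-1,1)
That's 7 distinct rows out of 24 strategies.

7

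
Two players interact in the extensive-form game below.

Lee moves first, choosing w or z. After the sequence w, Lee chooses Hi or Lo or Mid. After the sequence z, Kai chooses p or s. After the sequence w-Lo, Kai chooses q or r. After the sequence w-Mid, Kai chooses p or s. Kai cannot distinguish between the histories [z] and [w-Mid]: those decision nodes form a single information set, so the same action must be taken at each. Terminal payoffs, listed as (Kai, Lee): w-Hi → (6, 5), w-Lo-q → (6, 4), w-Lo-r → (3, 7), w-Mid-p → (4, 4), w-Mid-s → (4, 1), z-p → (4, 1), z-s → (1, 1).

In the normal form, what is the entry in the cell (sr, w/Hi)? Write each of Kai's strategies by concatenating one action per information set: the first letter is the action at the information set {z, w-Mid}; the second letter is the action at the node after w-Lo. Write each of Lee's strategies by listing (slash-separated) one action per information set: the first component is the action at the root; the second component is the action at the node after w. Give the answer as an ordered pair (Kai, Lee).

(6, 5)

Trace the play path from the root:
  Lee plays w
  Lee plays Hi at [w]
→ terminal payoff (6, 5).
(Kai's choice at the information set {z, w-Mid} is never reached on this path, so it doesn't affect the outcome.)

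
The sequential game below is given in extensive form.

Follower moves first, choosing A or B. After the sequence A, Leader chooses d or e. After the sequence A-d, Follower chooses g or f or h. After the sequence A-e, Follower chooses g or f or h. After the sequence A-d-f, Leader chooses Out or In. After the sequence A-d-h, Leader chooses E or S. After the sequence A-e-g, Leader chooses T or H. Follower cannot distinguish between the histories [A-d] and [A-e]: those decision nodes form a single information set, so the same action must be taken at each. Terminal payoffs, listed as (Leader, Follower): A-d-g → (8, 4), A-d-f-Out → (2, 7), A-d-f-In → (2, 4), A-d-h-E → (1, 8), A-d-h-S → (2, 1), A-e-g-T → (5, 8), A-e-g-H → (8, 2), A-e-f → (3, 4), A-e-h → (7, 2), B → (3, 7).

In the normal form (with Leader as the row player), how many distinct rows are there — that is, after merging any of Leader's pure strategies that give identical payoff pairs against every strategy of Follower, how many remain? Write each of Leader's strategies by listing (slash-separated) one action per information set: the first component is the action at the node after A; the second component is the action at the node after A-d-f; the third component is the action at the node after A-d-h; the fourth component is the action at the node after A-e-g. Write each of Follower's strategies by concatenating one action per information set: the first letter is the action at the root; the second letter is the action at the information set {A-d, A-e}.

6

Leader has 16 pure strategies: d/Out/E/T, d/Out/E/H, d/Out/S/T, d/Out/S/H, d/In/E/T, d/In/E/H, d/In/S/T, d/In/S/H, e/Out/E/T, e/Out/E/H, e/Out/S/T, e/Out/S/H, e/In/E/T, e/In/E/H, e/In/S/T, e/In/S/H. Columns: Ag, Af, Ah, Bg, Bf, Bh.
{d/Out/E/T, d/Out/E/H} → row (8,4) (2,7) (1,8) (3,7) (3,7) (3,7)
{d/Out/S/T, d/Out/S/H} → row (8,4) (2,7) (2,1) (3,7) (3,7) (3,7)
{d/In/E/T, d/In/E/H} → row (8,4) (2,4) (1,8) (3,7) (3,7) (3,7)
{d/In/S/T, d/In/S/H} → row (8,4) (2,4) (2,1) (3,7) (3,7) (3,7)
{e/Out/E/T, e/Out/S/T, e/In/E/T, e/In/S/T} → row (5,8) (3,4) (7,2) (3,7) (3,7) (3,7)
{e/Out/E/H, e/Out/S/H, e/In/E/H, e/In/S/H} → row (8,2) (3,4) (7,2) (3,7) (3,7) (3,7)
That's 6 distinct rows out of 16 strategies.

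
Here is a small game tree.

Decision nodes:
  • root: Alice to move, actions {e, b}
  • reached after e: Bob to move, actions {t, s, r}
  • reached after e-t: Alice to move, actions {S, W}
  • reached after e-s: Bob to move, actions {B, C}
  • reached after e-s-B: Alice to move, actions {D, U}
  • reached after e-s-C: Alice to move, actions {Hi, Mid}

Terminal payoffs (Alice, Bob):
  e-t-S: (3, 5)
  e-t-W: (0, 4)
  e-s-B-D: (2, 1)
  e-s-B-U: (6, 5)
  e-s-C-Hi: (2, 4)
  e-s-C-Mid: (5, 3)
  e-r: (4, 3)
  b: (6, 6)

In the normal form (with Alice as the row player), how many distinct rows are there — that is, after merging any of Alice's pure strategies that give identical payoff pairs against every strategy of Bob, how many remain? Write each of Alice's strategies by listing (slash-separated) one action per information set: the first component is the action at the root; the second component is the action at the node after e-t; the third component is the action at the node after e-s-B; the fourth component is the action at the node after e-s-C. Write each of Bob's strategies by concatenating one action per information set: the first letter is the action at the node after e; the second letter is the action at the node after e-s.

Alice has 16 pure strategies: e/S/D/Hi, e/S/D/Mid, e/S/U/Hi, e/S/U/Mid, e/W/D/Hi, e/W/D/Mid, e/W/U/Hi, e/W/U/Mid, b/S/D/Hi, b/S/D/Mid, b/S/U/Hi, b/S/U/Mid, b/W/D/Hi, b/W/D/Mid, b/W/U/Hi, b/W/U/Mid. Columns: tB, tC, sB, sC, rB, rC.
{e/S/D/Hi} → row (3,5) (3,5) (2,1) (2,4) (4,3) (4,3)
{e/S/D/Mid} → row (3,5) (3,5) (2,1) (5,3) (4,3) (4,3)
{e/S/U/Hi} → row (3,5) (3,5) (6,5) (2,4) (4,3) (4,3)
{e/S/U/Mid} → row (3,5) (3,5) (6,5) (5,3) (4,3) (4,3)
{e/W/D/Hi} → row (0,4) (0,4) (2,1) (2,4) (4,3) (4,3)
{e/W/D/Mid} → row (0,4) (0,4) (2,1) (5,3) (4,3) (4,3)
{e/W/U/Hi} → row (0,4) (0,4) (6,5) (2,4) (4,3) (4,3)
{e/W/U/Mid} → row (0,4) (0,4) (6,5) (5,3) (4,3) (4,3)
{b/S/D/Hi, b/S/D/Mid, b/S/U/Hi, b/S/U/Mid, b/W/D/Hi, b/W/D/Mid, b/W/U/Hi, b/W/U/Mid} → row (6,6) (6,6) (6,6) (6,6) (6,6) (6,6)
That's 9 distinct rows out of 16 strategies.

9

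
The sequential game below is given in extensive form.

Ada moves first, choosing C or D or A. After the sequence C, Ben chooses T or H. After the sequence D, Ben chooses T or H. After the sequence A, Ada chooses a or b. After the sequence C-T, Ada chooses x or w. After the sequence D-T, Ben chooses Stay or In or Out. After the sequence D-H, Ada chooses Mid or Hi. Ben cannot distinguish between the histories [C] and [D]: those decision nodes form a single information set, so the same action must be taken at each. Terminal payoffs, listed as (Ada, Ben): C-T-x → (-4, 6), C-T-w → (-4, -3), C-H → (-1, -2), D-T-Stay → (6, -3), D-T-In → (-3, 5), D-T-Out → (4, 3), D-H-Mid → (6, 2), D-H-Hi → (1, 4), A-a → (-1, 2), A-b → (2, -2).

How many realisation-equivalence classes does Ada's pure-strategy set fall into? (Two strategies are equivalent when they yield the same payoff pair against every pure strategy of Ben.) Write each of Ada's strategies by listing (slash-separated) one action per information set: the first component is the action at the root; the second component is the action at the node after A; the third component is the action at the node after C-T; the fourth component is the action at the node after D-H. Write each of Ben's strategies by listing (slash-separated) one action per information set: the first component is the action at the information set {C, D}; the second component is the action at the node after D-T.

6

Ada has 24 pure strategies: C/a/x/Mid, C/a/x/Hi, C/a/w/Mid, C/a/w/Hi, C/b/x/Mid, C/b/x/Hi, C/b/w/Mid, C/b/w/Hi, D/a/x/Mid, D/a/x/Hi, D/a/w/Mid, D/a/w/Hi, D/b/x/Mid, D/b/x/Hi, D/b/w/Mid, D/b/w/Hi, A/a/x/Mid, A/a/x/Hi, A/a/w/Mid, A/a/w/Hi, A/b/x/Mid, A/b/x/Hi, A/b/w/Mid, A/b/w/Hi. Columns: T/Stay, T/In, T/Out, H/Stay, H/In, H/Out.
{C/a/x/Mid, C/a/x/Hi, C/b/x/Mid, C/b/x/Hi} → row (-4,6) (-4,6) (-4,6) (-1,-2) (-1,-2) (-1,-2)
{C/a/w/Mid, C/a/w/Hi, C/b/w/Mid, C/b/w/Hi} → row (-4,-3) (-4,-3) (-4,-3) (-1,-2) (-1,-2) (-1,-2)
{D/a/x/Mid, D/a/w/Mid, D/b/x/Mid, D/b/w/Mid} → row (6,-3) (-3,5) (4,3) (6,2) (6,2) (6,2)
{D/a/x/Hi, D/a/w/Hi, D/b/x/Hi, D/b/w/Hi} → row (6,-3) (-3,5) (4,3) (1,4) (1,4) (1,4)
{A/a/x/Mid, A/a/x/Hi, A/a/w/Mid, A/a/w/Hi} → row (-1,2) (-1,2) (-1,2) (-1,2) (-1,2) (-1,2)
{A/b/x/Mid, A/b/x/Hi, A/b/w/Mid, A/b/w/Hi} → row (2,-2) (2,-2) (2,-2) (2,-2) (2,-2) (2,-2)
That's 6 distinct rows out of 24 strategies.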